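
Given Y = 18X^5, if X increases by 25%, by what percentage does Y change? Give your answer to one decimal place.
205.2%

For Y = 18X^5:
If X → X(1 + 0.25)
Then Y → Y · (1 + 0.25)^5
     ≈ Y · 3.0518

Percentage change = ((1 + 0.25)^5 − 1) × 100% ≈ 205.2%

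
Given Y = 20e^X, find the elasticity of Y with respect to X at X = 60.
Elasticity = 60

Elasticity = (dY/dX) · (X/Y)

dY/dX = 20·e^X
At X = 60: dY/dX = 20·e^60, Y = 20·e^60

Elasticity = (20·e^60) · (60 / (20·e^60)) = 60

Interpretation: for a small percentage change in X, the percentage change in Y is approximately 60.00 times as large.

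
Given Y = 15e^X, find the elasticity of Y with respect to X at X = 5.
Elasticity = 5

Elasticity = (dY/dX) · (X/Y)

dY/dX = 15·e^X
At X = 5: dY/dX = 15·e^5, Y = 15·e^5

Elasticity = (15·e^5) · (5 / (15·e^5)) = 5

Interpretation: for a small percentage change in X, the percentage change in Y is approximately 5.00 times as large.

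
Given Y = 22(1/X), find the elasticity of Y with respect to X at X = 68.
Elasticity = -1

Elasticity = (dY/dX) · (X/Y)

dY/dX = -22/X²
At X = 68: dY/dX = -11/2312, Y = 11/34

Elasticity = (-11/2312) · (68 / (11/34)) = -1

Interpretation: for a small percentage change in X, the percentage change in Y is approximately -1.00 times as large.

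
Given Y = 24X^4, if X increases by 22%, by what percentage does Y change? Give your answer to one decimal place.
121.5%

For Y = 24X^4:
If X → X(1 + 0.22)
Then Y → Y · (1 + 0.22)^4
     ≈ Y · 2.2153

Percentage change = ((1 + 0.22)^4 − 1) × 100% ≈ 121.5%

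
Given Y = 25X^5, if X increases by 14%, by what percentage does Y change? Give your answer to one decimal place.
92.5%

For Y = 25X^5:
If X → X(1 + 0.14)
Then Y → Y · (1 + 0.14)^5
     ≈ Y · 1.9254

Percentage change = ((1 + 0.14)^5 − 1) × 100% ≈ 92.5%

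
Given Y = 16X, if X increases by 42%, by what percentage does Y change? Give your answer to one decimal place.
42.0%

For Y = 16X:
If X → X(1 + 0.42)
Then Y → Y · (1 + 0.42)^1
     = Y · 1.4200

Percentage change = ((1 + 0.42)^1 − 1) × 100% = 42.0%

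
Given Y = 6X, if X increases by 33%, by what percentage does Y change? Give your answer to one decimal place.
33.0%

For Y = 6X:
If X → X(1 + 0.33)
Then Y → Y · (1 + 0.33)^1
     = Y · 1.3300

Percentage change = ((1 + 0.33)^1 − 1) × 100% = 33.0%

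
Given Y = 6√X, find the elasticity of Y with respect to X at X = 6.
Elasticity = 1/2

Elasticity = (dY/dX) · (X/Y)

dY/dX = 3/√X
At X = 6: dY/dX = √6/2, Y = 6·√6

Elasticity = (√6/2) · (6 / (6·√6)) = 1/2

Interpretation: for a small percentage change in X, the percentage change in Y is approximately 0.50 times as large.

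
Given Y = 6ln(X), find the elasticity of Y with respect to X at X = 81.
Elasticity = 1/ln(81) ≈ 0.2276

Elasticity = (dY/dX) · (X/Y)

dY/dX = 6/X
At X = 81: dY/dX = 2/27, Y = 6·ln(81)

Elasticity = (2/27) · (81 / (6·ln(81))) = 1/ln(81) ≈ 0.2276

Interpretation: for a small percentage change in X, the percentage change in Y is approximately 0.23 times as large.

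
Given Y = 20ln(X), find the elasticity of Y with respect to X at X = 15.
Elasticity = 1/ln(15) ≈ 0.3693

Elasticity = (dY/dX) · (X/Y)

dY/dX = 20/X
At X = 15: dY/dX = 4/3, Y = 20·ln(15)

Elasticity = (4/3) · (15 / (20·ln(15))) = 1/ln(15) ≈ 0.3693

Interpretation: for a small percentage change in X, the percentage change in Y is approximately 0.37 times as large.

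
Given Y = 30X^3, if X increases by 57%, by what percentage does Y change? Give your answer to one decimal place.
287.0%

For Y = 30X^3:
If X → X(1 + 0.57)
Then Y → Y · (1 + 0.57)^3
     ≈ Y · 3.8699

Percentage change = ((1 + 0.57)^3 − 1) × 100% ≈ 287.0%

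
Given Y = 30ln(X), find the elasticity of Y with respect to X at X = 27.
Elasticity = 1/ln(27) ≈ 0.3034

Elasticity = (dY/dX) · (X/Y)

dY/dX = 30/X
At X = 27: dY/dX = 10/9, Y = 30·ln(27)

Elasticity = (10/9) · (27 / (30·ln(27))) = 1/ln(27) ≈ 0.3034

Interpretation: for a small percentage change in X, the percentage change in Y is approximately 0.30 times as large.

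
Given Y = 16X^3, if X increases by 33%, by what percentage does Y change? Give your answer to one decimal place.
135.3%

For Y = 16X^3:
If X → X(1 + 0.33)
Then Y → Y · (1 + 0.33)^3
     ≈ Y · 2.3526

Percentage change = ((1 + 0.33)^3 − 1) × 100% ≈ 135.3%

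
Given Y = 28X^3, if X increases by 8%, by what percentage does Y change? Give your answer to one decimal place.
26.0%

For Y = 28X^3:
If X → X(1 + 0.08)
Then Y → Y · (1 + 0.08)^3
     ≈ Y · 1.2597

Percentage change = ((1 + 0.08)^3 − 1) × 100% ≈ 26.0%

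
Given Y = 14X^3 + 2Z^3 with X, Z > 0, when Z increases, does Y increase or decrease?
Y increases

Taking the partial derivative:
∂Y/∂Z = 6Z^2

∂Y/∂Z = 6Z^2 > 0 (assuming positive values)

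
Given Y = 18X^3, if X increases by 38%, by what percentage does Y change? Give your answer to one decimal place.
162.8%

For Y = 18X^3:
If X → X(1 + 0.38)
Then Y → Y · (1 + 0.38)^3
     ≈ Y · 2.6281

Percentage change = ((1 + 0.38)^3 − 1) × 100% ≈ 162.8%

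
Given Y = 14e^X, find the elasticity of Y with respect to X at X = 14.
Elasticity = 14

Elasticity = (dY/dX) · (X/Y)

dY/dX = 14·e^X
At X = 14: dY/dX = 14·e^14, Y = 14·e^14

Elasticity = (14·e^14) · (14 / (14·e^14)) = 14

Interpretation: for a small percentage change in X, the percentage change in Y is approximately 14.00 times as large.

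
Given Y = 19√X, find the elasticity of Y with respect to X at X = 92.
Elasticity = 1/2

Elasticity = (dY/dX) · (X/Y)

dY/dX = 19/(2·√X)
At X = 92: dY/dX = 19·√23/92, Y = 38·√23

Elasticity = (19·√23/92) · (92 / (38·√23)) = 1/2

Interpretation: for a small percentage change in X, the percentage change in Y is approximately 0.50 times as large.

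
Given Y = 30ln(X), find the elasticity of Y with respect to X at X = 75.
Elasticity = 1/ln(75) ≈ 0.2316

Elasticity = (dY/dX) · (X/Y)

dY/dX = 30/X
At X = 75: dY/dX = 2/5, Y = 30·ln(75)

Elasticity = (2/5) · (75 / (30·ln(75))) = 1/ln(75) ≈ 0.2316

Interpretation: for a small percentage change in X, the percentage change in Y is approximately 0.23 times as large.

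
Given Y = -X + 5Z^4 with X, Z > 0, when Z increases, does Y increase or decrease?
Y increases

Taking the partial derivative:
∂Y/∂Z = 20Z^3

∂Y/∂Z = 20Z^3 > 0 (assuming positive values)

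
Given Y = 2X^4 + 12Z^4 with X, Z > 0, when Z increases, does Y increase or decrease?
Y increases

Taking the partial derivative:
∂Y/∂Z = 48Z^3

∂Y/∂Z = 48Z^3 > 0 (assuming positive values)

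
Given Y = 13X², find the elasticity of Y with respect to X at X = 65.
Elasticity = 2

Elasticity = (dY/dX) · (X/Y)

dY/dX = 26·X
At X = 65: dY/dX = 1690, Y = 54925

Elasticity = 1690 · (65 / 54925) = 2

Interpretation: for a small percentage change in X, the percentage change in Y is approximately 2.00 times as large.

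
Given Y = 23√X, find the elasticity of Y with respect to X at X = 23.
Elasticity = 1/2

Elasticity = (dY/dX) · (X/Y)

dY/dX = 23/(2·√X)
At X = 23: dY/dX = √23/2, Y = 23·√23

Elasticity = (√23/2) · (23 / (23·√23)) = 1/2

Interpretation: for a small percentage change in X, the percentage change in Y is approximately 0.50 times as large.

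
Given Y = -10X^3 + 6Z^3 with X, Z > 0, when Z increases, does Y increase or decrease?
Y increases

Taking the partial derivative:
∂Y/∂Z = 18Z^2

∂Y/∂Z = 18Z^2 > 0 (assuming positive values)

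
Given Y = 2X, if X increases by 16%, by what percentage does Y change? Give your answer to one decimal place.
16.0%

For Y = 2X:
If X → X(1 + 0.16)
Then Y → Y · (1 + 0.16)^1
     = Y · 1.1600

Percentage change = ((1 + 0.16)^1 − 1) × 100% = 16.0%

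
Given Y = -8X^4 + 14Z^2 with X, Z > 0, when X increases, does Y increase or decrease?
Y decreases

Taking the partial derivative:
∂Y/∂X = -32X^3

∂Y/∂X = -32X^3 < 0 (assuming positive values)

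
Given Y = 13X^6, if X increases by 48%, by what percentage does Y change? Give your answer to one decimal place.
950.9%

For Y = 13X^6:
If X → X(1 + 0.48)
Then Y → Y · (1 + 0.48)^6
     ≈ Y · 10.5092

Percentage change = ((1 + 0.48)^6 − 1) × 100% ≈ 950.9%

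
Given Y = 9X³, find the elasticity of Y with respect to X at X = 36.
Elasticity = 3

Elasticity = (dY/dX) · (X/Y)

dY/dX = 27·X²
At X = 36: dY/dX = 34992, Y = 419904

Elasticity = 34992 · (36 / 419904) = 3

Interpretation: for a small percentage change in X, the percentage change in Y is approximately 3.00 times as large.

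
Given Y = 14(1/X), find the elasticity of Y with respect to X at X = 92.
Elasticity = -1

Elasticity = (dY/dX) · (X/Y)

dY/dX = -14/X²
At X = 92: dY/dX = -7/4232, Y = 7/46

Elasticity = (-7/4232) · (92 / (7/46)) = -1

Interpretation: for a small percentage change in X, the percentage change in Y is approximately -1.00 times as large.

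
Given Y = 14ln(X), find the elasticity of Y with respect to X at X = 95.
Elasticity = 1/ln(95) ≈ 0.2196

Elasticity = (dY/dX) · (X/Y)

dY/dX = 14/X
At X = 95: dY/dX = 14/95, Y = 14·ln(95)

Elasticity = (14/95) · (95 / (14·ln(95))) = 1/ln(95) ≈ 0.2196

Interpretation: for a small percentage change in X, the percentage change in Y is approximately 0.22 times as large.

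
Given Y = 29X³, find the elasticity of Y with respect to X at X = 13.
Elasticity = 3

Elasticity = (dY/dX) · (X/Y)

dY/dX = 87·X²
At X = 13: dY/dX = 14703, Y = 63713

Elasticity = 14703 · (13 / 63713) = 3

Interpretation: for a small percentage change in X, the percentage change in Y is approximately 3.00 times as large.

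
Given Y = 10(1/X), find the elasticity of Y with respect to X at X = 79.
Elasticity = -1

Elasticity = (dY/dX) · (X/Y)

dY/dX = -10/X²
At X = 79: dY/dX = -10/6241, Y = 10/79

Elasticity = (-10/6241) · (79 / (10/79)) = -1

Interpretation: for a small percentage change in X, the percentage change in Y is approximately -1.00 times as large.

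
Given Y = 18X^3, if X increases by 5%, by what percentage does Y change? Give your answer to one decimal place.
15.8%

For Y = 18X^3:
If X → X(1 + 0.05)
Then Y → Y · (1 + 0.05)^3
     ≈ Y · 1.1576

Percentage change = ((1 + 0.05)^3 − 1) × 100% ≈ 15.8%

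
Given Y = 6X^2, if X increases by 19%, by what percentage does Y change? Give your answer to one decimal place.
41.6%

For Y = 6X^2:
If X → X(1 + 0.19)
Then Y → Y · (1 + 0.19)^2
     = Y · 1.4161

Percentage change = ((1 + 0.19)^2 − 1) × 100% ≈ 41.6%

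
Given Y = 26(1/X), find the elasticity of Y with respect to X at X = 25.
Elasticity = -1

Elasticity = (dY/dX) · (X/Y)

dY/dX = -26/X²
At X = 25: dY/dX = -26/625, Y = 26/25

Elasticity = (-26/625) · (25 / (26/25)) = -1

Interpretation: for a small percentage change in X, the percentage change in Y is approximately -1.00 times as large.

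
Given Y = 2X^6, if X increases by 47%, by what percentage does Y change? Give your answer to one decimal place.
909.0%

For Y = 2X^6:
If X → X(1 + 0.47)
Then Y → Y · (1 + 0.47)^6
     ≈ Y · 10.0903

Percentage change = ((1 + 0.47)^6 − 1) × 100% ≈ 909.0%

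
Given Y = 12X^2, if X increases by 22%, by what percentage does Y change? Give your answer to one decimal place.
48.8%

For Y = 12X^2:
If X → X(1 + 0.22)
Then Y → Y · (1 + 0.22)^2
     = Y · 1.4884

Percentage change = ((1 + 0.22)^2 − 1) × 100% ≈ 48.8%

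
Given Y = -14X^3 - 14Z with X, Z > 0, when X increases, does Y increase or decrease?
Y decreases

Taking the partial derivative:
∂Y/∂X = -42X^2

∂Y/∂X = -42X^2 < 0 (assuming positive values)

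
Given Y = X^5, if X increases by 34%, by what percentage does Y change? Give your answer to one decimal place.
332.0%

For Y = X^5:
If X → X(1 + 0.34)
Then Y → Y · (1 + 0.34)^5
     ≈ Y · 4.3204

Percentage change = ((1 + 0.34)^5 − 1) × 100% ≈ 332.0%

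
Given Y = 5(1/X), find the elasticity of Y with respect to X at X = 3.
Elasticity = -1

Elasticity = (dY/dX) · (X/Y)

dY/dX = -5/X²
At X = 3: dY/dX = -5/9, Y = 5/3

Elasticity = (-5/9) · (3 / (5/3)) = -1

Interpretation: for a small percentage change in X, the percentage change in Y is approximately -1.00 times as large.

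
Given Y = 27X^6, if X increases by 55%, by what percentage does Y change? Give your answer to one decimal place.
1286.7%

For Y = 27X^6:
If X → X(1 + 0.55)
Then Y → Y · (1 + 0.55)^6
     ≈ Y · 13.8672

Percentage change = ((1 + 0.55)^6 − 1) × 100% ≈ 1286.7%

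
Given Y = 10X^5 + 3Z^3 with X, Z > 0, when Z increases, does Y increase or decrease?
Y increases

Taking the partial derivative:
∂Y/∂Z = 9Z^2

∂Y/∂Z = 9Z^2 > 0 (assuming positive values)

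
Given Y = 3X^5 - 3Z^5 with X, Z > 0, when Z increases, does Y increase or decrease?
Y decreases

Taking the partial derivative:
∂Y/∂Z = -15Z^4

∂Y/∂Z = -15Z^4 < 0 (assuming positive values)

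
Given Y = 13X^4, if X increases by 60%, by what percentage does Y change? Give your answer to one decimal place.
555.4%

For Y = 13X^4:
If X → X(1 + 0.6)
Then Y → Y · (1 + 0.6)^4
     = Y · 6.5536

Percentage change = ((1 + 0.6)^4 − 1) × 100% ≈ 555.4%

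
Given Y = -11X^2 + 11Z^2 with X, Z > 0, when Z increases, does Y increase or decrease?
Y increases

Taking the partial derivative:
∂Y/∂Z = 22Z

∂Y/∂Z = 22Z > 0 (assuming positive values)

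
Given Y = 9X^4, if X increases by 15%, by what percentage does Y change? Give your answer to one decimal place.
74.9%

For Y = 9X^4:
If X → X(1 + 0.15)
Then Y → Y · (1 + 0.15)^4
     ≈ Y · 1.7490

Percentage change = ((1 + 0.15)^4 − 1) × 100% ≈ 74.9%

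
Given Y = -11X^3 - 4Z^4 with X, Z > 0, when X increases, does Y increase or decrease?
Y decreases

Taking the partial derivative:
∂Y/∂X = -33X^2

∂Y/∂X = -33X^2 < 0 (assuming positive values)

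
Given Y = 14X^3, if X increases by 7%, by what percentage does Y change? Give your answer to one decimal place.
22.5%

For Y = 14X^3:
If X → X(1 + 0.07)
Then Y → Y · (1 + 0.07)^3
     ≈ Y · 1.2250

Percentage change = ((1 + 0.07)^3 − 1) × 100% ≈ 22.5%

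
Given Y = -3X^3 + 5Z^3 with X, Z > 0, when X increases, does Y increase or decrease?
Y decreases

Taking the partial derivative:
∂Y/∂X = -9X^2

∂Y/∂X = -9X^2 < 0 (assuming positive values)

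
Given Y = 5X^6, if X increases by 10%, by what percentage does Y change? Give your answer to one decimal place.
77.2%

For Y = 5X^6:
If X → X(1 + 0.1)
Then Y → Y · (1 + 0.1)^6
     ≈ Y · 1.7716

Percentage change = ((1 + 0.1)^6 − 1) × 100% ≈ 77.2%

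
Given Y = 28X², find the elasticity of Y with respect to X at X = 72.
Elasticity = 2

Elasticity = (dY/dX) · (X/Y)

dY/dX = 56·X
At X = 72: dY/dX = 4032, Y = 145152

Elasticity = 4032 · (72 / 145152) = 2

Interpretation: for a small percentage change in X, the percentage change in Y is approximately 2.00 times as large.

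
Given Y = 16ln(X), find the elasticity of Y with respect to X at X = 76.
Elasticity = 1/ln(76) ≈ 0.2309

Elasticity = (dY/dX) · (X/Y)

dY/dX = 16/X
At X = 76: dY/dX = 4/19, Y = 16·ln(76)

Elasticity = (4/19) · (76 / (16·ln(76))) = 1/ln(76) ≈ 0.2309

Interpretation: for a small percentage change in X, the percentage change in Y is approximately 0.23 times as large.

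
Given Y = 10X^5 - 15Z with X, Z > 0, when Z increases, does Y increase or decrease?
Y decreases

Taking the partial derivative:
∂Y/∂Z = -15

∂Y/∂Z = -15 < 0 (assuming positive values)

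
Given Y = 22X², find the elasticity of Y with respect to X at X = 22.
Elasticity = 2

Elasticity = (dY/dX) · (X/Y)

dY/dX = 44·X
At X = 22: dY/dX = 968, Y = 10648

Elasticity = 968 · (22 / 10648) = 2

Interpretation: for a small percentage change in X, the percentage change in Y is approximately 2.00 times as large.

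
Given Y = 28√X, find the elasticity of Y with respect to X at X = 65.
Elasticity = 1/2

Elasticity = (dY/dX) · (X/Y)

dY/dX = 14/√X
At X = 65: dY/dX = 14·√65/65, Y = 28·√65

Elasticity = (14·√65/65) · (65 / (28·√65)) = 1/2

Interpretation: for a small percentage change in X, the percentage change in Y is approximately 0.50 times as large.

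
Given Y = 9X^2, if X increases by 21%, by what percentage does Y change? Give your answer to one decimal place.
46.4%

For Y = 9X^2:
If X → X(1 + 0.21)
Then Y → Y · (1 + 0.21)^2
     = Y · 1.4641

Percentage change = ((1 + 0.21)^2 − 1) × 100% ≈ 46.4%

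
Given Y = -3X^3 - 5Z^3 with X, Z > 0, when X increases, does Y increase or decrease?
Y decreases

Taking the partial derivative:
∂Y/∂X = -9X^2

∂Y/∂X = -9X^2 < 0 (assuming positive values)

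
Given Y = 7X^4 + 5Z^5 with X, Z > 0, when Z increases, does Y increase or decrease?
Y increases

Taking the partial derivative:
∂Y/∂Z = 25Z^4

∂Y/∂Z = 25Z^4 > 0 (assuming positive values)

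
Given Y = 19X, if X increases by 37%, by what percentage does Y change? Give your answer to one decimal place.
37.0%

For Y = 19X:
If X → X(1 + 0.37)
Then Y → Y · (1 + 0.37)^1
     = Y · 1.3700

Percentage change = ((1 + 0.37)^1 − 1) × 100% = 37.0%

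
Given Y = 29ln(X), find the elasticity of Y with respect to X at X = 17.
Elasticity = 1/ln(17) ≈ 0.3530

Elasticity = (dY/dX) · (X/Y)

dY/dX = 29/X
At X = 17: dY/dX = 29/17, Y = 29·ln(17)

Elasticity = (29/17) · (17 / (29·ln(17))) = 1/ln(17) ≈ 0.3530

Interpretation: for a small percentage change in X, the percentage change in Y is approximately 0.35 times as large.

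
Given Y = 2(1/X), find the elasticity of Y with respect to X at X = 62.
Elasticity = -1

Elasticity = (dY/dX) · (X/Y)

dY/dX = -2/X²
At X = 62: dY/dX = -1/1922, Y = 1/31

Elasticity = (-1/1922) · (62 / (1/31)) = -1

Interpretation: for a small percentage change in X, the percentage change in Y is approximately -1.00 times as large.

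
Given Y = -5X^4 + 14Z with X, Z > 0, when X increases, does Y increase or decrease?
Y decreases

Taking the partial derivative:
∂Y/∂X = -20X^3

∂Y/∂X = -20X^3 < 0 (assuming positive values)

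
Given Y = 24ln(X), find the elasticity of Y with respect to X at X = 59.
Elasticity = 1/ln(59) ≈ 0.2452

Elasticity = (dY/dX) · (X/Y)

dY/dX = 24/X
At X = 59: dY/dX = 24/59, Y = 24·ln(59)

Elasticity = (24/59) · (59 / (24·ln(59))) = 1/ln(59) ≈ 0.2452

Interpretation: for a small percentage change in X, the percentage change in Y is approximately 0.25 times as large.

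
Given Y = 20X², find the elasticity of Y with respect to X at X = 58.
Elasticity = 2

Elasticity = (dY/dX) · (X/Y)

dY/dX = 40·X
At X = 58: dY/dX = 2320, Y = 67280

Elasticity = 2320 · (58 / 67280) = 2

Interpretation: for a small percentage change in X, the percentage change in Y is approximately 2.00 times as large.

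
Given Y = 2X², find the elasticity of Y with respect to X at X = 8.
Elasticity = 2

Elasticity = (dY/dX) · (X/Y)

dY/dX = 4·X
At X = 8: dY/dX = 32, Y = 128

Elasticity = 32 · (8 / 128) = 2

Interpretation: for a small percentage change in X, the percentage change in Y is approximately 2.00 times as large.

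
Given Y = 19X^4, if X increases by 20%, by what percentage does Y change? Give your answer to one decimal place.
107.4%

For Y = 19X^4:
If X → X(1 + 0.2)
Then Y → Y · (1 + 0.2)^4
     = Y · 2.0736

Percentage change = ((1 + 0.2)^4 − 1) × 100% ≈ 107.4%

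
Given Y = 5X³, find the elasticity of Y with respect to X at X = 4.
Elasticity = 3

Elasticity = (dY/dX) · (X/Y)

dY/dX = 15·X²
At X = 4: dY/dX = 240, Y = 320

Elasticity = 240 · (4 / 320) = 3

Interpretation: for a small percentage change in X, the percentage change in Y is approximately 3.00 times as large.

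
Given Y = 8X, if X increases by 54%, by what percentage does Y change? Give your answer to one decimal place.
54.0%

For Y = 8X:
If X → X(1 + 0.54)
Then Y → Y · (1 + 0.54)^1
     = Y · 1.5400

Percentage change = ((1 + 0.54)^1 − 1) × 100% = 54.0%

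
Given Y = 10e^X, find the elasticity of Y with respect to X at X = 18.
Elasticity = 18

Elasticity = (dY/dX) · (X/Y)

dY/dX = 10·e^X
At X = 18: dY/dX = 10·e^18, Y = 10·e^18

Elasticity = (10·e^18) · (18 / (10·e^18)) = 18

Interpretation: for a small percentage change in X, the percentage change in Y is approximately 18.00 times as large.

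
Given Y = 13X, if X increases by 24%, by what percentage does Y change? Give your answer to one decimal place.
24.0%

For Y = 13X:
If X → X(1 + 0.24)
Then Y → Y · (1 + 0.24)^1
     = Y · 1.2400

Percentage change = ((1 + 0.24)^1 − 1) × 100% = 24.0%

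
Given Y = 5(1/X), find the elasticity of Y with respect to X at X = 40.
Elasticity = -1

Elasticity = (dY/dX) · (X/Y)

dY/dX = -5/X²
At X = 40: dY/dX = -1/320, Y = 1/8

Elasticity = (-1/320) · (40 / (1/8)) = -1

Interpretation: for a small percentage change in X, the percentage change in Y is approximately -1.00 times as large.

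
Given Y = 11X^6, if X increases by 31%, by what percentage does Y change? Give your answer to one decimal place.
405.4%

For Y = 11X^6:
If X → X(1 + 0.31)
Then Y → Y · (1 + 0.31)^6
     ≈ Y · 5.0539

Percentage change = ((1 + 0.31)^6 − 1) × 100% ≈ 405.4%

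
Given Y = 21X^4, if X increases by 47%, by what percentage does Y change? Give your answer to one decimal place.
366.9%

For Y = 21X^4:
If X → X(1 + 0.47)
Then Y → Y · (1 + 0.47)^4
     ≈ Y · 4.6695

Percentage change = ((1 + 0.47)^4 − 1) × 100% ≈ 366.9%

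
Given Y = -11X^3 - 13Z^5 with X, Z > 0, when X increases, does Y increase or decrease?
Y decreases

Taking the partial derivative:
∂Y/∂X = -33X^2

∂Y/∂X = -33X^2 < 0 (assuming positive values)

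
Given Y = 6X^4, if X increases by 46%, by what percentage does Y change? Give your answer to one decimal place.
354.4%

For Y = 6X^4:
If X → X(1 + 0.46)
Then Y → Y · (1 + 0.46)^4
     ≈ Y · 4.5437

Percentage change = ((1 + 0.46)^4 − 1) × 100% ≈ 354.4%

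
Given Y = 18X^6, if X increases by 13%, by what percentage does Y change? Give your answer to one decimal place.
108.2%

For Y = 18X^6:
If X → X(1 + 0.13)
Then Y → Y · (1 + 0.13)^6
     ≈ Y · 2.0820

Percentage change = ((1 + 0.13)^6 − 1) × 100% ≈ 108.2%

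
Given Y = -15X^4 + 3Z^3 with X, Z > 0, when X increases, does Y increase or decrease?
Y decreases

Taking the partial derivative:
∂Y/∂X = -60X^3

∂Y/∂X = -60X^3 < 0 (assuming positive values)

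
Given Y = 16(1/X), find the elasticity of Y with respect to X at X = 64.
Elasticity = -1

Elasticity = (dY/dX) · (X/Y)

dY/dX = -16/X²
At X = 64: dY/dX = -1/256, Y = 1/4

Elasticity = (-1/256) · (64 / (1/4)) = -1

Interpretation: for a small percentage change in X, the percentage change in Y is approximately -1.00 times as large.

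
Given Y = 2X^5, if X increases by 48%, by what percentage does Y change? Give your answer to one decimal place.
610.1%

For Y = 2X^5:
If X → X(1 + 0.48)
Then Y → Y · (1 + 0.48)^5
     ≈ Y · 7.1008

Percentage change = ((1 + 0.48)^5 − 1) × 100% ≈ 610.1%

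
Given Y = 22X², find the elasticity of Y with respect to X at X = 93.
Elasticity = 2

Elasticity = (dY/dX) · (X/Y)

dY/dX = 44·X
At X = 93: dY/dX = 4092, Y = 190278

Elasticity = 4092 · (93 / 190278) = 2

Interpretation: for a small percentage change in X, the percentage change in Y is approximately 2.00 times as large.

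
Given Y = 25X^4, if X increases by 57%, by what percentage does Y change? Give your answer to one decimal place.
507.6%

For Y = 25X^4:
If X → X(1 + 0.57)
Then Y → Y · (1 + 0.57)^4
     ≈ Y · 6.0757

Percentage change = ((1 + 0.57)^4 − 1) × 100% ≈ 507.6%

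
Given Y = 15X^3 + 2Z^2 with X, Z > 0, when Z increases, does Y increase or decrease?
Y increases

Taking the partial derivative:
∂Y/∂Z = 4Z

∂Y/∂Z = 4Z > 0 (assuming positive values)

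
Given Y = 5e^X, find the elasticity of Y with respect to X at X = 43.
Elasticity = 43

Elasticity = (dY/dX) · (X/Y)

dY/dX = 5·e^X
At X = 43: dY/dX = 5·e^43, Y = 5·e^43

Elasticity = (5·e^43) · (43 / (5·e^43)) = 43

Interpretation: for a small percentage change in X, the percentage change in Y is approximately 43.00 times as large.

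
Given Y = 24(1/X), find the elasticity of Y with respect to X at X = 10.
Elasticity = -1

Elasticity = (dY/dX) · (X/Y)

dY/dX = -24/X²
At X = 10: dY/dX = -6/25, Y = 12/5

Elasticity = (-6/25) · (10 / (12/5)) = -1

Interpretation: for a small percentage change in X, the percentage change in Y is approximately -1.00 times as large.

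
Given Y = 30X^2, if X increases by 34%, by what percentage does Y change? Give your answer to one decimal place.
79.6%

For Y = 30X^2:
If X → X(1 + 0.34)
Then Y → Y · (1 + 0.34)^2
     = Y · 1.7956

Percentage change = ((1 + 0.34)^2 − 1) × 100% ≈ 79.6%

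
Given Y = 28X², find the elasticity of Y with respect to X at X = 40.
Elasticity = 2

Elasticity = (dY/dX) · (X/Y)

dY/dX = 56·X
At X = 40: dY/dX = 2240, Y = 44800

Elasticity = 2240 · (40 / 44800) = 2

Interpretation: for a small percentage change in X, the percentage change in Y is approximately 2.00 times as large.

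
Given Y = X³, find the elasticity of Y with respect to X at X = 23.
Elasticity = 3

Elasticity = (dY/dX) · (X/Y)

dY/dX = 3·X²
At X = 23: dY/dX = 1587, Y = 12167

Elasticity = 1587 · (23 / 12167) = 3

Interpretation: for a small percentage change in X, the percentage change in Y is approximately 3.00 times as large.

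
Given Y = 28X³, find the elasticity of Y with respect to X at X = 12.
Elasticity = 3

Elasticity = (dY/dX) · (X/Y)

dY/dX = 84·X²
At X = 12: dY/dX = 12096, Y = 48384

Elasticity = 12096 · (12 / 48384) = 3

Interpretation: for a small percentage change in X, the percentage change in Y is approximately 3.00 times as large.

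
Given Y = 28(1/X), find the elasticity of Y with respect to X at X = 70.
Elasticity = -1

Elasticity = (dY/dX) · (X/Y)

dY/dX = -28/X²
At X = 70: dY/dX = -1/175, Y = 2/5

Elasticity = (-1/175) · (70 / (2/5)) = -1

Interpretation: for a small percentage change in X, the percentage change in Y is approximately -1.00 times as large.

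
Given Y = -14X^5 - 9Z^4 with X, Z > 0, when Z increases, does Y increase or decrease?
Y decreases

Taking the partial derivative:
∂Y/∂Z = -36Z^3

∂Y/∂Z = -36Z^3 < 0 (assuming positive values)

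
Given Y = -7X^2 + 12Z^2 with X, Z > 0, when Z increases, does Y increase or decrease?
Y increases

Taking the partial derivative:
∂Y/∂Z = 24Z

∂Y/∂Z = 24Z > 0 (assuming positive values)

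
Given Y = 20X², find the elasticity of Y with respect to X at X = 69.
Elasticity = 2

Elasticity = (dY/dX) · (X/Y)

dY/dX = 40·X
At X = 69: dY/dX = 2760, Y = 95220

Elasticity = 2760 · (69 / 95220) = 2

Interpretation: for a small percentage change in X, the percentage change in Y is approximately 2.00 times as large.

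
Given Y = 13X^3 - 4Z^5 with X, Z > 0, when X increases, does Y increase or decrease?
Y increases

Taking the partial derivative:
∂Y/∂X = 39X^2

∂Y/∂X = 39X^2 > 0 (assuming positive values)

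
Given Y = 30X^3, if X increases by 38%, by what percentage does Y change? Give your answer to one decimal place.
162.8%

For Y = 30X^3:
If X → X(1 + 0.38)
Then Y → Y · (1 + 0.38)^3
     ≈ Y · 2.6281

Percentage change = ((1 + 0.38)^3 − 1) × 100% ≈ 162.8%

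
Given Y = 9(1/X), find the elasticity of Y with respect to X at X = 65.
Elasticity = -1

Elasticity = (dY/dX) · (X/Y)

dY/dX = -9/X²
At X = 65: dY/dX = -9/4225, Y = 9/65

Elasticity = (-9/4225) · (65 / (9/65)) = -1

Interpretation: for a small percentage change in X, the percentage change in Y is approximately -1.00 times as large.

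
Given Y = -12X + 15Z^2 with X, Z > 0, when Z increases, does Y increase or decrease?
Y increases

Taking the partial derivative:
∂Y/∂Z = 30Z

∂Y/∂Z = 30Z > 0 (assuming positive values)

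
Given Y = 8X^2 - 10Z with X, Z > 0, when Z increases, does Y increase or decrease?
Y decreases

Taking the partial derivative:
∂Y/∂Z = -10

∂Y/∂Z = -10 < 0 (assuming positive values)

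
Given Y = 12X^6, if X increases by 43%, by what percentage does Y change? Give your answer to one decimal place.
755.1%

For Y = 12X^6:
If X → X(1 + 0.43)
Then Y → Y · (1 + 0.43)^6
     ≈ Y · 8.5510

Percentage change = ((1 + 0.43)^6 − 1) × 100% ≈ 755.1%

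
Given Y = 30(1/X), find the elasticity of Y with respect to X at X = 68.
Elasticity = -1

Elasticity = (dY/dX) · (X/Y)

dY/dX = -30/X²
At X = 68: dY/dX = -15/2312, Y = 15/34

Elasticity = (-15/2312) · (68 / (15/34)) = -1

Interpretation: for a small percentage change in X, the percentage change in Y is approximately -1.00 times as large.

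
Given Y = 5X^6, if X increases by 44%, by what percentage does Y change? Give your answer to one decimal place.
791.6%

For Y = 5X^6:
If X → X(1 + 0.44)
Then Y → Y · (1 + 0.44)^6
     ≈ Y · 8.9161

Percentage change = ((1 + 0.44)^6 − 1) × 100% ≈ 791.6%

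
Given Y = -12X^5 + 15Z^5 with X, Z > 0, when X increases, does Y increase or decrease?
Y decreases

Taking the partial derivative:
∂Y/∂X = -60X^4

∂Y/∂X = -60X^4 < 0 (assuming positive values)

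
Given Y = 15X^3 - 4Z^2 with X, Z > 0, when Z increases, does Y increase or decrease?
Y decreases

Taking the partial derivative:
∂Y/∂Z = -8Z

∂Y/∂Z = -8Z < 0 (assuming positive values)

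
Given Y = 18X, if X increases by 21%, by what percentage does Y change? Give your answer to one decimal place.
21.0%

For Y = 18X:
If X → X(1 + 0.21)
Then Y → Y · (1 + 0.21)^1
     = Y · 1.2100

Percentage change = ((1 + 0.21)^1 − 1) × 100% = 21.0%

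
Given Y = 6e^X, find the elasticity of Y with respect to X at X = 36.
Elasticity = 36

Elasticity = (dY/dX) · (X/Y)

dY/dX = 6·e^X
At X = 36: dY/dX = 6·e^36, Y = 6·e^36

Elasticity = (6·e^36) · (36 / (6·e^36)) = 36

Interpretation: for a small percentage change in X, the percentage change in Y is approximately 36.00 times as large.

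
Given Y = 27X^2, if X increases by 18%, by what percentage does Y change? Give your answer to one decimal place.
39.2%

For Y = 27X^2:
If X → X(1 + 0.18)
Then Y → Y · (1 + 0.18)^2
     = Y · 1.3924

Percentage change = ((1 + 0.18)^2 − 1) × 100% ≈ 39.2%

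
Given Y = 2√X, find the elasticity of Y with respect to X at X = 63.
Elasticity = 1/2

Elasticity = (dY/dX) · (X/Y)

dY/dX = 1/√X
At X = 63: dY/dX = √7/21, Y = 6·√7

Elasticity = (√7/21) · (63 / (6·√7)) = 1/2

Interpretation: for a small percentage change in X, the percentage change in Y is approximately 0.50 times as large.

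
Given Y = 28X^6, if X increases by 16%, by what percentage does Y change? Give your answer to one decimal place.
143.6%

For Y = 28X^6:
If X → X(1 + 0.16)
Then Y → Y · (1 + 0.16)^6
     ≈ Y · 2.4364

Percentage change = ((1 + 0.16)^6 − 1) × 100% ≈ 143.6%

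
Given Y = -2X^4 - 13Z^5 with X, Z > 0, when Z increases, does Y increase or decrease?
Y decreases

Taking the partial derivative:
∂Y/∂Z = -65Z^4

∂Y/∂Z = -65Z^4 < 0 (assuming positive values)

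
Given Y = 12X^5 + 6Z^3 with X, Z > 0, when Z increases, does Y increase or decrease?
Y increases

Taking the partial derivative:
∂Y/∂Z = 18Z^2

∂Y/∂Z = 18Z^2 > 0 (assuming positive values)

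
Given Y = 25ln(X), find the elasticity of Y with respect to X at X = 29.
Elasticity = 1/ln(29) ≈ 0.2970

Elasticity = (dY/dX) · (X/Y)

dY/dX = 25/X
At X = 29: dY/dX = 25/29, Y = 25·ln(29)

Elasticity = (25/29) · (29 / (25·ln(29))) = 1/ln(29) ≈ 0.2970

Interpretation: for a small percentage change in X, the percentage change in Y is approximately 0.30 times as large.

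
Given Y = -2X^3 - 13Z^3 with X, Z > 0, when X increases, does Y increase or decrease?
Y decreases

Taking the partial derivative:
∂Y/∂X = -6X^2

∂Y/∂X = -6X^2 < 0 (assuming positive values)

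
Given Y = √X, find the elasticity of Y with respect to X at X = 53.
Elasticity = 1/2

Elasticity = (dY/dX) · (X/Y)

dY/dX = 1/(2·√X)
At X = 53: dY/dX = √53/106, Y = √53

Elasticity = (√53/106) · (53 / (√53)) = 1/2

Interpretation: for a small percentage change in X, the percentage change in Y is approximately 0.50 times as large.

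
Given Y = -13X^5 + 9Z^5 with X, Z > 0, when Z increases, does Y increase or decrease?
Y increases

Taking the partial derivative:
∂Y/∂Z = 45Z^4

∂Y/∂Z = 45Z^4 > 0 (assuming positive values)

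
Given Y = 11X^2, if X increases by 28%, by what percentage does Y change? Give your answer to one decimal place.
63.8%

For Y = 11X^2:
If X → X(1 + 0.28)
Then Y → Y · (1 + 0.28)^2
     = Y · 1.6384

Percentage change = ((1 + 0.28)^2 − 1) × 100% ≈ 63.8%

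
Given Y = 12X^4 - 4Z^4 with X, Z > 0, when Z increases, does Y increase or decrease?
Y decreases

Taking the partial derivative:
∂Y/∂Z = -16Z^3

∂Y/∂Z = -16Z^3 < 0 (assuming positive values)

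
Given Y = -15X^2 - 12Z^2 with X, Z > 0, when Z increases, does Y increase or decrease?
Y decreases

Taking the partial derivative:
∂Y/∂Z = -24Z

∂Y/∂Z = -24Z < 0 (assuming positive values)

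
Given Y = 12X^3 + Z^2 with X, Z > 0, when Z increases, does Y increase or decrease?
Y increases

Taking the partial derivative:
∂Y/∂Z = 2Z

∂Y/∂Z = 2Z > 0 (assuming positive values)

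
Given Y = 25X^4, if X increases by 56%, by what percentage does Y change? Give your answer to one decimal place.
492.2%

For Y = 25X^4:
If X → X(1 + 0.56)
Then Y → Y · (1 + 0.56)^4
     ≈ Y · 5.9224

Percentage change = ((1 + 0.56)^4 − 1) × 100% ≈ 492.2%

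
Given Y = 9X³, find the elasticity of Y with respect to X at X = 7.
Elasticity = 3

Elasticity = (dY/dX) · (X/Y)

dY/dX = 27·X²
At X = 7: dY/dX = 1323, Y = 3087

Elasticity = 1323 · (7 / 3087) = 3

Interpretation: for a small percentage change in X, the percentage change in Y is approximately 3.00 times as large.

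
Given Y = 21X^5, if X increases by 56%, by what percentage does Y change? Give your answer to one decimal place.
823.9%

For Y = 21X^5:
If X → X(1 + 0.56)
Then Y → Y · (1 + 0.56)^5
     ≈ Y · 9.2390

Percentage change = ((1 + 0.56)^5 − 1) × 100% ≈ 823.9%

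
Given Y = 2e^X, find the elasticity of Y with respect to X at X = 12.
Elasticity = 12

Elasticity = (dY/dX) · (X/Y)

dY/dX = 2·e^X
At X = 12: dY/dX = 2·e^12, Y = 2·e^12

Elasticity = (2·e^12) · (12 / (2·e^12)) = 12

Interpretation: for a small percentage change in X, the percentage change in Y is approximately 12.00 times as large.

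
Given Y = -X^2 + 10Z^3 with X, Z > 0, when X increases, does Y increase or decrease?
Y decreases

Taking the partial derivative:
∂Y/∂X = -2X

∂Y/∂X = -2X < 0 (assuming positive values)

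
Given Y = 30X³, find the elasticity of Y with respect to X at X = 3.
Elasticity = 3

Elasticity = (dY/dX) · (X/Y)

dY/dX = 90·X²
At X = 3: dY/dX = 810, Y = 810

Elasticity = 810 · (3 / 810) = 3

Interpretation: for a small percentage change in X, the percentage change in Y is approximately 3.00 times as large.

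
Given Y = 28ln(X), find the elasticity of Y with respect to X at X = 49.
Elasticity = 1/ln(49) ≈ 0.2569

Elasticity = (dY/dX) · (X/Y)

dY/dX = 28/X
At X = 49: dY/dX = 4/7, Y = 28·ln(49)

Elasticity = (4/7) · (49 / (28·ln(49))) = 1/ln(49) ≈ 0.2569

Interpretation: for a small percentage change in X, the percentage change in Y is approximately 0.26 times as large.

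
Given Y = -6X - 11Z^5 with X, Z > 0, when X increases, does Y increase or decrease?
Y decreases

Taking the partial derivative:
∂Y/∂X = -6

∂Y/∂X = -6 < 0 (assuming positive values)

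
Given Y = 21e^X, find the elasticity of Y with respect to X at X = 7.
Elasticity = 7

Elasticity = (dY/dX) · (X/Y)

dY/dX = 21·e^X
At X = 7: dY/dX = 21·e^7, Y = 21·e^7

Elasticity = (21·e^7) · (7 / (21·e^7)) = 7

Interpretation: for a small percentage change in X, the percentage change in Y is approximately 7.00 times as large.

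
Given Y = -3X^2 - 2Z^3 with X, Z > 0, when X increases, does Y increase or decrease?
Y decreases

Taking the partial derivative:
∂Y/∂X = -6X

∂Y/∂X = -6X < 0 (assuming positive values)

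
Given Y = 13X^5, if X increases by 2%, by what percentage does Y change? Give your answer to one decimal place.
10.4%

For Y = 13X^5:
If X → X(1 + 0.02)
Then Y → Y · (1 + 0.02)^5
     ≈ Y · 1.1041

Percentage change = ((1 + 0.02)^5 − 1) × 100% ≈ 10.4%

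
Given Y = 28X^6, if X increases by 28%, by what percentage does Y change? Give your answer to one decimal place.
339.8%

For Y = 28X^6:
If X → X(1 + 0.28)
Then Y → Y · (1 + 0.28)^6
     ≈ Y · 4.3980

Percentage change = ((1 + 0.28)^6 − 1) × 100% ≈ 339.8%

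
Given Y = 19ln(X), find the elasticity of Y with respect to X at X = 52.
Elasticity = 1/ln(52) ≈ 0.2531

Elasticity = (dY/dX) · (X/Y)

dY/dX = 19/X
At X = 52: dY/dX = 19/52, Y = 19·ln(52)

Elasticity = (19/52) · (52 / (19·ln(52))) = 1/ln(52) ≈ 0.2531

Interpretation: for a small percentage change in X, the percentage change in Y is approximately 0.25 times as large.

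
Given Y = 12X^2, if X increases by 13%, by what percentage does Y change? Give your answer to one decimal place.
27.7%

For Y = 12X^2:
If X → X(1 + 0.13)
Then Y → Y · (1 + 0.13)^2
     = Y · 1.2769

Percentage change = ((1 + 0.13)^2 − 1) × 100% ≈ 27.7%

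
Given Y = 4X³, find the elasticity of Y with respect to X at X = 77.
Elasticity = 3

Elasticity = (dY/dX) · (X/Y)

dY/dX = 12·X²
At X = 77: dY/dX = 71148, Y = 1826132

Elasticity = 71148 · (77 / 1826132) = 3

Interpretation: for a small percentage change in X, the percentage change in Y is approximately 3.00 times as large.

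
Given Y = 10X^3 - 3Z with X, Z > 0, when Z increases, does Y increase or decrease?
Y decreases

Taking the partial derivative:
∂Y/∂Z = -3

∂Y/∂Z = -3 < 0 (assuming positive values)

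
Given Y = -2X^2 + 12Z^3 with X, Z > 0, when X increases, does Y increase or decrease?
Y decreases

Taking the partial derivative:
∂Y/∂X = -4X

∂Y/∂X = -4X < 0 (assuming positive values)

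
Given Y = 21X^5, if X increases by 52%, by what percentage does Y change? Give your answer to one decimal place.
711.4%

For Y = 21X^5:
If X → X(1 + 0.52)
Then Y → Y · (1 + 0.52)^5
     ≈ Y · 8.1137

Percentage change = ((1 + 0.52)^5 − 1) × 100% ≈ 711.4%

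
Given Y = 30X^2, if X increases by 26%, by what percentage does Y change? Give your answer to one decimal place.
58.8%

For Y = 30X^2:
If X → X(1 + 0.26)
Then Y → Y · (1 + 0.26)^2
     = Y · 1.5876

Percentage change = ((1 + 0.26)^2 − 1) × 100% ≈ 58.8%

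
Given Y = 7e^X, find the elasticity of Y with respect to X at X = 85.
Elasticity = 85

Elasticity = (dY/dX) · (X/Y)

dY/dX = 7·e^X
At X = 85: dY/dX = 7·e^85, Y = 7·e^85

Elasticity = (7·e^85) · (85 / (7·e^85)) = 85

Interpretation: for a small percentage change in X, the percentage change in Y is approximately 85.00 times as large.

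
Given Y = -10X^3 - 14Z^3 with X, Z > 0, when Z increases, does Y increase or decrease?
Y decreases

Taking the partial derivative:
∂Y/∂Z = -42Z^2

∂Y/∂Z = -42Z^2 < 0 (assuming positive values)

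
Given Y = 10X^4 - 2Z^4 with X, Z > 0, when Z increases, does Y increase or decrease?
Y decreases

Taking the partial derivative:
∂Y/∂Z = -8Z^3

∂Y/∂Z = -8Z^3 < 0 (assuming positive values)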